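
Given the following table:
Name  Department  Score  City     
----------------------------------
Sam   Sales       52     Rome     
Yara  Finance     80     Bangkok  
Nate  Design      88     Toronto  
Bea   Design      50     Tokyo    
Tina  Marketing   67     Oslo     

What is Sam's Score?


Row 1: Sam
Score = 52

ANSWER: 52


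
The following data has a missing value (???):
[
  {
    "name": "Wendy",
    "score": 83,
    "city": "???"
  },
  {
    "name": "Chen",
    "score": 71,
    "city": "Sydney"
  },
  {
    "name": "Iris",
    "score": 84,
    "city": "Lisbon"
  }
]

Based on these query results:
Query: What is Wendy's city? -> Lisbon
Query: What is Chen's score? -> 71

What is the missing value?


The missing value is Wendy's city
From query: Wendy's city = Lisbon

ANSWER: Lisbon


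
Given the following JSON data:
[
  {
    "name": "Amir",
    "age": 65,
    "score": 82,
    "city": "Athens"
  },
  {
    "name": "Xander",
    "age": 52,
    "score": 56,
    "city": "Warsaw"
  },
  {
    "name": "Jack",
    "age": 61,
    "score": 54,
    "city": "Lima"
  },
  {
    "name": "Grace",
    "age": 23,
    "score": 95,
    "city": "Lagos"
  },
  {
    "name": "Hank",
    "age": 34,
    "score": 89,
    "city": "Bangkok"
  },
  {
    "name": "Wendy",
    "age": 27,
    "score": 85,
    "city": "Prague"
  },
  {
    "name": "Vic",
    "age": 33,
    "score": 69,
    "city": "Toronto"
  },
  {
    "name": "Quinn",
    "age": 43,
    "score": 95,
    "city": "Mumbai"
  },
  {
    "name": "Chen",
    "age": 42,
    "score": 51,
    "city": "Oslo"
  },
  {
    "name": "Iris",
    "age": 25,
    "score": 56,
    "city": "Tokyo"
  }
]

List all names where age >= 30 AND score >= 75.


Checking both conditions:
  Amir (age=65, score=82) -> YES
  Xander (age=52, score=56) -> no
  Jack (age=61, score=54) -> no
  Grace (age=23, score=95) -> no
  Hank (age=34, score=89) -> YES
  Wendy (age=27, score=85) -> no
  Vic (age=33, score=69) -> no
  Quinn (age=43, score=95) -> YES
  Chen (age=42, score=51) -> no
  Iris (age=25, score=56) -> no


ANSWER: Amir, Hank, Quinn


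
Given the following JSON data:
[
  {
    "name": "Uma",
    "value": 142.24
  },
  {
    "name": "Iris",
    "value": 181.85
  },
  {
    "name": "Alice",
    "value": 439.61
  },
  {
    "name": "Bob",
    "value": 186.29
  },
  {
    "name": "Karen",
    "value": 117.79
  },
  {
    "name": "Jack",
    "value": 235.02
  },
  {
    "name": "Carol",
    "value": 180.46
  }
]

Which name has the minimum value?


Comparing values:
  Uma: 142.24
  Iris: 181.85
  Alice: 439.61
  Bob: 186.29
  Karen: 117.79
  Jack: 235.02
  Carol: 180.46
Minimum: Karen (117.79)

ANSWER: Karen


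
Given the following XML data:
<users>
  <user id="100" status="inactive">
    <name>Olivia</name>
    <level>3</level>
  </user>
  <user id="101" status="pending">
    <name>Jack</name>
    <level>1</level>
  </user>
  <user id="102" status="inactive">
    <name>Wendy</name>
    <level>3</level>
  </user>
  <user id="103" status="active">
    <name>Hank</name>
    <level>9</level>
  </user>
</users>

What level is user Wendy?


Finding user: Wendy
<level>3</level>

ANSWER: 3


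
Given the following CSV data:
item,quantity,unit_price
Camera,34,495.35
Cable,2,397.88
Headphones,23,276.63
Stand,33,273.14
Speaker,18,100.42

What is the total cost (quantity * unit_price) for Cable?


Row: Cable
quantity = 2
unit_price = 397.88
total = 2 * 397.88 = 795.76

ANSWER: 795.76


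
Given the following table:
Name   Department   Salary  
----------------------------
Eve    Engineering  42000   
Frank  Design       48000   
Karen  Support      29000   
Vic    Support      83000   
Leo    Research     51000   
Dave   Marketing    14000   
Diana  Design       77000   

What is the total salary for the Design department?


Design department members:
  Frank: 48000
  Diana: 77000
Total = 48000 + 77000 = 125000

ANSWER: 125000


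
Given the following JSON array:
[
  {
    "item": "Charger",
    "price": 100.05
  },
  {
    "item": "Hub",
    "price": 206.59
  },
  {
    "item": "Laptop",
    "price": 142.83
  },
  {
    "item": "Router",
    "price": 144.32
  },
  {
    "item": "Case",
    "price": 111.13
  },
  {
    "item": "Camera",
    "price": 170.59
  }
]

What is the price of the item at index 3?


Array index 3 -> Router
price = 144.32

ANSWER: 144.32


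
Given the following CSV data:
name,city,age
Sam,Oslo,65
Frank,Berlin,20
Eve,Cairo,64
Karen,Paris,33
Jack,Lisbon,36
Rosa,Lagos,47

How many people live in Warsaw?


Scanning city column for 'Warsaw':
Total matches: 0

ANSWER: 0


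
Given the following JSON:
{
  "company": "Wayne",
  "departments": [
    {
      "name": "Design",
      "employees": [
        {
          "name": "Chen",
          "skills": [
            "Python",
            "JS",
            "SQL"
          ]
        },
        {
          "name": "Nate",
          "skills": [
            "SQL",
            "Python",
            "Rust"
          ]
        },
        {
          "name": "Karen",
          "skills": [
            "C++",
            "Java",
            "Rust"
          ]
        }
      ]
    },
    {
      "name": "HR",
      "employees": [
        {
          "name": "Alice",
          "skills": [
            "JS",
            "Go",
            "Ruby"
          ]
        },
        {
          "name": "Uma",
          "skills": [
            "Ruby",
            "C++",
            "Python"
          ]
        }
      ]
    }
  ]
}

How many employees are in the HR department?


Path: departments[1].employees
Count: 2

ANSWER: 2


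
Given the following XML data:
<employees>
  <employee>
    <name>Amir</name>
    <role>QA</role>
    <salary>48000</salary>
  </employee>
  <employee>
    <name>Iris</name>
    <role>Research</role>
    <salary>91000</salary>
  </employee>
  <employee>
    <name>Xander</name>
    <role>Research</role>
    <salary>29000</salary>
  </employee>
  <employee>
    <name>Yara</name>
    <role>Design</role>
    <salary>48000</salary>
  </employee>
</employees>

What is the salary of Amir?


Searching for <employee> with <name>Amir</name>
Found at position 1
<salary>48000</salary>

ANSWER: 48000


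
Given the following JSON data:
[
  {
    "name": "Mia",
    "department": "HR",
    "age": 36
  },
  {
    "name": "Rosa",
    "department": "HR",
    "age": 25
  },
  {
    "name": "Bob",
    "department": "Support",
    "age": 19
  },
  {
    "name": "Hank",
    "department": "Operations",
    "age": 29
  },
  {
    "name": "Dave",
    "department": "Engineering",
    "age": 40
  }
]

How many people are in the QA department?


Scanning records for department = QA
  No matches found
Count: 0

ANSWER: 0


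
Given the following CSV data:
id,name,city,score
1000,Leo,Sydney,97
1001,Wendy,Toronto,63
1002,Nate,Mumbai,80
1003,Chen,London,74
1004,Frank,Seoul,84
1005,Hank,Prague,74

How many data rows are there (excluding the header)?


Counting rows (excluding header):
Header: id,name,city,score
Data rows: 6

ANSWER: 6


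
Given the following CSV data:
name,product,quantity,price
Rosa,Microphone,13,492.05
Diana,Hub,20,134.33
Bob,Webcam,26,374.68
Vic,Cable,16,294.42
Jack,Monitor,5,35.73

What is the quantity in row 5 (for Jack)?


Row 5: Jack
Column 'quantity' = 5

ANSWER: 5


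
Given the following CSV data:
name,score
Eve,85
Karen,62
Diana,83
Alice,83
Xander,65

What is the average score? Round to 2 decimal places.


Scores: 85, 62, 83, 83, 65
Sum = 378
Count = 5
Average = 378 / 5 = 75.60

ANSWER: 75.60


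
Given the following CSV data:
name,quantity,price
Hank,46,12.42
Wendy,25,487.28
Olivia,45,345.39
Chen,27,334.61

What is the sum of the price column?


Values in 'price' column:
  Row 1: 12.42
  Row 2: 487.28
  Row 3: 345.39
  Row 4: 334.61
Sum = 12.42 + 487.28 + 345.39 + 334.61 = 1179.7

ANSWER: 1179.7


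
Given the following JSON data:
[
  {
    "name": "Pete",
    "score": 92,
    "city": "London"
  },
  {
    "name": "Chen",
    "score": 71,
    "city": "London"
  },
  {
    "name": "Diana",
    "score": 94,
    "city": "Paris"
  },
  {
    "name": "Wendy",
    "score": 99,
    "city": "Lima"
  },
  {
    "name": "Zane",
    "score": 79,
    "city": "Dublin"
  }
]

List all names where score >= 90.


Filtering records where score >= 90:
  Pete (score=92) -> YES
  Chen (score=71) -> no
  Diana (score=94) -> YES
  Wendy (score=99) -> YES
  Zane (score=79) -> no


ANSWER: Pete, Diana, Wendy


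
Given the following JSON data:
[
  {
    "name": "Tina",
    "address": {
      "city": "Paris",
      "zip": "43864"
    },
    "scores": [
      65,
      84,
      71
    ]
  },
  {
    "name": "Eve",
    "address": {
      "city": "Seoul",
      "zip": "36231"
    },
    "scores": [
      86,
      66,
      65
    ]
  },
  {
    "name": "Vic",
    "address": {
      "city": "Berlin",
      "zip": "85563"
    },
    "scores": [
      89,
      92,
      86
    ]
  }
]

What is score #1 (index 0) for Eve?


Path: records[1].scores[0]
Value: 86

ANSWER: 86


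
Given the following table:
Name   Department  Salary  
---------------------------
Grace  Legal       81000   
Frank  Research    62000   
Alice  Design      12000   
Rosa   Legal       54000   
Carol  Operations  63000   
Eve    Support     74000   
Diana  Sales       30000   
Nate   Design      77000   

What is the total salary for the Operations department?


Operations department members:
  Carol: 63000
Total = 63000 = 63000

ANSWER: 63000


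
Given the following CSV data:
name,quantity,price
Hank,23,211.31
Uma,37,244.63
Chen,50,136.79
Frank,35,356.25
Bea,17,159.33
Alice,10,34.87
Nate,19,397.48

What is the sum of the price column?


Values in 'price' column:
  Row 1: 211.31
  Row 2: 244.63
  Row 3: 136.79
  Row 4: 356.25
  Row 5: 159.33
  Row 6: 34.87
  Row 7: 397.48
Sum = 211.31 + 244.63 + 136.79 + 356.25 + 159.33 + 34.87 + 397.48 = 1540.66

ANSWER: 1540.66


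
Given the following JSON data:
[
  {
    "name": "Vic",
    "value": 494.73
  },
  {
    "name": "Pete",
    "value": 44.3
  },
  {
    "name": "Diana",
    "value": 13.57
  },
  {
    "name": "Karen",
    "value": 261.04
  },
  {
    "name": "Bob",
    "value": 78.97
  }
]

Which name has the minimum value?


Comparing values:
  Vic: 494.73
  Pete: 44.3
  Diana: 13.57
  Karen: 261.04
  Bob: 78.97
Minimum: Diana (13.57)

ANSWER: Diana


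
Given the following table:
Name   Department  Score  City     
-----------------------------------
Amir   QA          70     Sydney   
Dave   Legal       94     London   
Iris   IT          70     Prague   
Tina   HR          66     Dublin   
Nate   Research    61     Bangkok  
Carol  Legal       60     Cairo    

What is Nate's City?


Row 5: Nate
City = Bangkok

ANSWER: Bangkok


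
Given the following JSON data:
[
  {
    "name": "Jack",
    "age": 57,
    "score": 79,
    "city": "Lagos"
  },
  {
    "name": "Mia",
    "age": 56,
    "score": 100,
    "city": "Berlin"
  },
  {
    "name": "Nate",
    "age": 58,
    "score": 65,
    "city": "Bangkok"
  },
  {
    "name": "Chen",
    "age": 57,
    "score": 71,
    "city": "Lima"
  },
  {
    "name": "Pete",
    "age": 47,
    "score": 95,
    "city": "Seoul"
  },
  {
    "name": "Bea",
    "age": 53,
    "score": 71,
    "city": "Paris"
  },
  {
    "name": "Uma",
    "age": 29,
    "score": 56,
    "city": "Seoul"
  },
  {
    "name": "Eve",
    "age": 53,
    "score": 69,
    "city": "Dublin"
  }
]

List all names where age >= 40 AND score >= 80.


Checking both conditions:
  Jack (age=57, score=79) -> no
  Mia (age=56, score=100) -> YES
  Nate (age=58, score=65) -> no
  Chen (age=57, score=71) -> no
  Pete (age=47, score=95) -> YES
  Bea (age=53, score=71) -> no
  Uma (age=29, score=56) -> no
  Eve (age=53, score=69) -> no


ANSWER: Mia, Pete


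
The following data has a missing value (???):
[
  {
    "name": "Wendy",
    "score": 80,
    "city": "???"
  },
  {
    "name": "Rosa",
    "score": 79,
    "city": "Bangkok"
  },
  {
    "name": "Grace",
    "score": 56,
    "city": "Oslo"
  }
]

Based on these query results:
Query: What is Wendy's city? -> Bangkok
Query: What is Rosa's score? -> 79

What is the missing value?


The missing value is Wendy's city
From query: Wendy's city = Bangkok

ANSWER: Bangkok


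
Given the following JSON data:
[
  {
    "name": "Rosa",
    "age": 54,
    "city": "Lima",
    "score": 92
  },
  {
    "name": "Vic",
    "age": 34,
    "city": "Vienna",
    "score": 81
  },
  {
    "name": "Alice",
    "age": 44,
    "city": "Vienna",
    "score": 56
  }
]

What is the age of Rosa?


Looking up record where name = Rosa
Record index: 0
Field 'age' = 54

ANSWER: 54


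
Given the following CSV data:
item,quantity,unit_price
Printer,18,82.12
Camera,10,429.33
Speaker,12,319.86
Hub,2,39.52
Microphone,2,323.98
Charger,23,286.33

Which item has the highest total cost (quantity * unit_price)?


Computing row totals:
  Printer: 1478.16
  Camera: 4293.3
  Speaker: 3838.32
  Hub: 79.04
  Microphone: 647.96
  Charger: 6585.59
Maximum: Charger (6585.59)

ANSWER: Charger


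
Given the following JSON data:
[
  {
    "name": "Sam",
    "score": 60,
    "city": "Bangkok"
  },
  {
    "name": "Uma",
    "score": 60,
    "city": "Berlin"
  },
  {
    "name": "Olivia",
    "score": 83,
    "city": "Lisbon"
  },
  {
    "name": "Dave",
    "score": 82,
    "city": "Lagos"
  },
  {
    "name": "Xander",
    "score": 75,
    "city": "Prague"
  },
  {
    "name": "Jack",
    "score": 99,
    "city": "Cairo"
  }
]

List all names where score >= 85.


Filtering records where score >= 85:
  Sam (score=60) -> no
  Uma (score=60) -> no
  Olivia (score=83) -> no
  Dave (score=82) -> no
  Xander (score=75) -> no
  Jack (score=99) -> YES


ANSWER: Jack


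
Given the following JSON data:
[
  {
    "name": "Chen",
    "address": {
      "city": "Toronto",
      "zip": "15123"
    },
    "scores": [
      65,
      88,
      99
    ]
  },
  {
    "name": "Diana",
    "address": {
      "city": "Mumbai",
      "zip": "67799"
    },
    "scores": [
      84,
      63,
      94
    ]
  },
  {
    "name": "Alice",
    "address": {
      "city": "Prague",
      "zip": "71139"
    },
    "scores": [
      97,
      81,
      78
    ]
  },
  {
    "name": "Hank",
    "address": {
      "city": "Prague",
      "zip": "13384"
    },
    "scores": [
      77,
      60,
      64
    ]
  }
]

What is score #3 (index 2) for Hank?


Path: records[3].scores[2]
Value: 64

ANSWER: 64


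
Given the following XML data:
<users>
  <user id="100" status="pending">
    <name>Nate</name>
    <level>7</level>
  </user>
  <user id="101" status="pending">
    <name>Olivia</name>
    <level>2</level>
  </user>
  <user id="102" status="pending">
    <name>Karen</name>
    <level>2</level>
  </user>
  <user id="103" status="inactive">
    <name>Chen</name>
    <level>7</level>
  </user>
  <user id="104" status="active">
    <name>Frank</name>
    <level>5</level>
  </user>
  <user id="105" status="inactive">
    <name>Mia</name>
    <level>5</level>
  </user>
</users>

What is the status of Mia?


Finding user with name = Mia
user id="105" status="inactive"

ANSWER: inactive


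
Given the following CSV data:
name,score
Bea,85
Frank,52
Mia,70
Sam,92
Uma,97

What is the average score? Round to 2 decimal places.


Scores: 85, 52, 70, 92, 97
Sum = 396
Count = 5
Average = 396 / 5 = 79.20

ANSWER: 79.20


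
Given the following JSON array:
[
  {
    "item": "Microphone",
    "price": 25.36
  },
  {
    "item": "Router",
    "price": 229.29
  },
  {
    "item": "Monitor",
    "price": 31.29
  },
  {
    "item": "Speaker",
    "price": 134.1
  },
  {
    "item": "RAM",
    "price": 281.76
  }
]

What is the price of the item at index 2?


Array index 2 -> Monitor
price = 31.29

ANSWER: 31.29


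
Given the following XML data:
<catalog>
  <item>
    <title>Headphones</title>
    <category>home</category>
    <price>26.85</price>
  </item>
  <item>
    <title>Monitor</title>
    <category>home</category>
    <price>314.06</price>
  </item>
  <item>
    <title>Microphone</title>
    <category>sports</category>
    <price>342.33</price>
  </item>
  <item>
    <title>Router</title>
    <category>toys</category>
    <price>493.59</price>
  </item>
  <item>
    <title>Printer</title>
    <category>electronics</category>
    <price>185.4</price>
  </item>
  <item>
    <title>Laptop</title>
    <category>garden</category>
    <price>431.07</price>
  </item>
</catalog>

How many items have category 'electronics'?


Scanning <item> elements for <category>electronics</category>:
  Item 5: Printer -> MATCH
Count: 1

ANSWER: 1


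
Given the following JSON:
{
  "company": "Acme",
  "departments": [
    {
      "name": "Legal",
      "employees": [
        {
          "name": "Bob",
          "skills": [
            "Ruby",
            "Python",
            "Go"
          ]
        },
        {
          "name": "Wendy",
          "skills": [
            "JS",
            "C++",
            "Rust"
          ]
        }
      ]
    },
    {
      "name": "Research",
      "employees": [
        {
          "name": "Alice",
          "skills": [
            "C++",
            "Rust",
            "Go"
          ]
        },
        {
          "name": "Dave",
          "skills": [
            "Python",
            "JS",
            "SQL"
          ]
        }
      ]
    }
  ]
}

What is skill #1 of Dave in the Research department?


Path: departments[1].employees[1].skills[0]
Value: Python

ANSWER: Python


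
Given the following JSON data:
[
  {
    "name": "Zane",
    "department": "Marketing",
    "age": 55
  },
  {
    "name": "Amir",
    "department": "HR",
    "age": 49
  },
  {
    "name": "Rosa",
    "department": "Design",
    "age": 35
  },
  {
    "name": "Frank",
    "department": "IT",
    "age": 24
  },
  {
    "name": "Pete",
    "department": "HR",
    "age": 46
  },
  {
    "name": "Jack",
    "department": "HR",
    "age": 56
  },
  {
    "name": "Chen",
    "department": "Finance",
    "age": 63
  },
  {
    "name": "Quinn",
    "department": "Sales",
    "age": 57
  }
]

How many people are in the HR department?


Scanning records for department = HR
  Record 1: Amir
  Record 4: Pete
  Record 5: Jack
Count: 3

ANSWER: 3


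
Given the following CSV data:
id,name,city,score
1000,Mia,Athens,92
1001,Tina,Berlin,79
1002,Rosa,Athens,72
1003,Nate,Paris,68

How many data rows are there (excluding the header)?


Counting rows (excluding header):
Header: id,name,city,score
Data rows: 4

ANSWER: 4


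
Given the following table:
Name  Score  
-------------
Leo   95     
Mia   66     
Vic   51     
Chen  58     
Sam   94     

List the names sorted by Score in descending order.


Sorting by Score (descending):
  Leo: 95
  Sam: 94
  Mia: 66
  Chen: 58
  Vic: 51


ANSWER: Leo, Sam, Mia, Chen, Vic


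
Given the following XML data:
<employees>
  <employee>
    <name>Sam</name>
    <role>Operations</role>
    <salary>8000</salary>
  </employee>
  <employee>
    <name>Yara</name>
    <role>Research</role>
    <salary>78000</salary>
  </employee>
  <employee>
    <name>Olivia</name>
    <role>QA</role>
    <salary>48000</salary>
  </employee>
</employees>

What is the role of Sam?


Searching for <employee> with <name>Sam</name>
Found at position 1
<role>Operations</role>

ANSWER: Operations


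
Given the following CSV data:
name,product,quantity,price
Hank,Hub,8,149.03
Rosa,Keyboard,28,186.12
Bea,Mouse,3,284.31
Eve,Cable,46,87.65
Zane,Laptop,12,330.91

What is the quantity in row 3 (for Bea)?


Row 3: Bea
Column 'quantity' = 3

ANSWER: 3


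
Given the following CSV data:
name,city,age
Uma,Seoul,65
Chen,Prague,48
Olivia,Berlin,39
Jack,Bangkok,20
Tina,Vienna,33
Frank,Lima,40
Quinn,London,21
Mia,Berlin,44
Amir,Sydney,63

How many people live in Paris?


Scanning city column for 'Paris':
Total matches: 0

ANSWER: 0


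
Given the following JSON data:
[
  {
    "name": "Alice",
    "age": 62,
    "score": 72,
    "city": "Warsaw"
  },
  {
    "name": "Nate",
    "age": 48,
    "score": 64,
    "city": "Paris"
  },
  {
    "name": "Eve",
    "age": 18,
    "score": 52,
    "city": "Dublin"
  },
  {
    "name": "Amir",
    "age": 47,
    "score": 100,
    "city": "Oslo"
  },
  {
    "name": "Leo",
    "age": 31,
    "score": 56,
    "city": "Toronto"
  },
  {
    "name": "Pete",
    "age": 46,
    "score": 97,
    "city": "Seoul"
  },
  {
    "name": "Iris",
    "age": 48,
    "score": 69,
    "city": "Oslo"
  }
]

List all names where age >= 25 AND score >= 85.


Checking both conditions:
  Alice (age=62, score=72) -> no
  Nate (age=48, score=64) -> no
  Eve (age=18, score=52) -> no
  Amir (age=47, score=100) -> YES
  Leo (age=31, score=56) -> no
  Pete (age=46, score=97) -> YES
  Iris (age=48, score=69) -> no


ANSWER: Amir, Pete


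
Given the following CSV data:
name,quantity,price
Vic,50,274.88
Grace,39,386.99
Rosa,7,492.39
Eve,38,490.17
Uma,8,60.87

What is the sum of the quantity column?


Values in 'quantity' column:
  Row 1: 50
  Row 2: 39
  Row 3: 7
  Row 4: 38
  Row 5: 8
Sum = 50 + 39 + 7 + 38 + 8 = 142

ANSWER: 142


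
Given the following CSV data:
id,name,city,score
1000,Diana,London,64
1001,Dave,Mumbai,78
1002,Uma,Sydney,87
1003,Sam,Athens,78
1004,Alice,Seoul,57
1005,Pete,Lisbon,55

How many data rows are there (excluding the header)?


Counting rows (excluding header):
Header: id,name,city,score
Data rows: 6

ANSWER: 6


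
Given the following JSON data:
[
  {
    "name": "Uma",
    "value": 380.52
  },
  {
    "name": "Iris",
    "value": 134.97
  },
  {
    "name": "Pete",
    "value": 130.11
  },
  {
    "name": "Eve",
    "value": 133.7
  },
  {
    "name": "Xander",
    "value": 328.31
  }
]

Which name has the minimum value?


Comparing values:
  Uma: 380.52
  Iris: 134.97
  Pete: 130.11
  Eve: 133.7
  Xander: 328.31
Minimum: Pete (130.11)

ANSWER: Pete


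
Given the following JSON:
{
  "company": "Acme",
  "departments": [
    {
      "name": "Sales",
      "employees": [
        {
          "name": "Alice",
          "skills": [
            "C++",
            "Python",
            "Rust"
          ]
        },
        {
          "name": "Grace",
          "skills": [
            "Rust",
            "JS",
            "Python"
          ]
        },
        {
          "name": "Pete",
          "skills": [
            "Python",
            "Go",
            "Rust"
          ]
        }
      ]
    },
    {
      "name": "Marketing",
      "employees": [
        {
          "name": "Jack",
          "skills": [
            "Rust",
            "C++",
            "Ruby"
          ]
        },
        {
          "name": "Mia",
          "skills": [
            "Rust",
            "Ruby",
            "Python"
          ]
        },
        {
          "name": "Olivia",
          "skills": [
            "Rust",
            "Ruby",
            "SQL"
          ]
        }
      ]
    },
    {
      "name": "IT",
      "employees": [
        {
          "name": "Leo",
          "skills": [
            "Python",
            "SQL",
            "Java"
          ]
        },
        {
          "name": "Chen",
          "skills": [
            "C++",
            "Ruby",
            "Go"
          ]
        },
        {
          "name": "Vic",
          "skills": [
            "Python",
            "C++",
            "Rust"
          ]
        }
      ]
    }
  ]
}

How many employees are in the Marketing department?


Path: departments[1].employees
Count: 3

ANSWER: 3


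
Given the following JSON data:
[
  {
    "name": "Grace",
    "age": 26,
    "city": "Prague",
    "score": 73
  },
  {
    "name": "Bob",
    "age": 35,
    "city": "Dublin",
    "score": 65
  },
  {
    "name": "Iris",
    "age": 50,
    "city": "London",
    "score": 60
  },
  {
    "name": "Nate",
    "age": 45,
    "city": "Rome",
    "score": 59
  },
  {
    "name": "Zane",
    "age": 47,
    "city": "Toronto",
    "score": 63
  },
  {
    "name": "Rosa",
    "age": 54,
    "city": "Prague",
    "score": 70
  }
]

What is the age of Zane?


Looking up record where name = Zane
Record index: 4
Field 'age' = 47

ANSWER: 47


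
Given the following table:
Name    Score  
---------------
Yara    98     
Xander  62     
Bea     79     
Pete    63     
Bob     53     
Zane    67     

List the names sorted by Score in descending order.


Sorting by Score (descending):
  Yara: 98
  Bea: 79
  Zane: 67
  Pete: 63
  Xander: 62
  Bob: 53


ANSWER: Yara, Bea, Zane, Pete, Xander, Bob


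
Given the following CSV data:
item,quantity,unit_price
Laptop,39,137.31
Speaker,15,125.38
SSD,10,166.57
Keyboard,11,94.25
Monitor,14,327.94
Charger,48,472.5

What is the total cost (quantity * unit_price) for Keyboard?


Row: Keyboard
quantity = 11
unit_price = 94.25
total = 11 * 94.25 = 1036.75

ANSWER: 1036.75


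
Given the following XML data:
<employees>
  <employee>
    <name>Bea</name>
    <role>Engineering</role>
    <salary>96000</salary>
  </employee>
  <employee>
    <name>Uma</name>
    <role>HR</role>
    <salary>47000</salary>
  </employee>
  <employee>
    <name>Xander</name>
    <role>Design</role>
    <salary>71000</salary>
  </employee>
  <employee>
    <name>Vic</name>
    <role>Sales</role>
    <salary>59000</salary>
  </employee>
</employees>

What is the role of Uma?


Searching for <employee> with <name>Uma</name>
Found at position 2
<role>HR</role>

ANSWER: HR


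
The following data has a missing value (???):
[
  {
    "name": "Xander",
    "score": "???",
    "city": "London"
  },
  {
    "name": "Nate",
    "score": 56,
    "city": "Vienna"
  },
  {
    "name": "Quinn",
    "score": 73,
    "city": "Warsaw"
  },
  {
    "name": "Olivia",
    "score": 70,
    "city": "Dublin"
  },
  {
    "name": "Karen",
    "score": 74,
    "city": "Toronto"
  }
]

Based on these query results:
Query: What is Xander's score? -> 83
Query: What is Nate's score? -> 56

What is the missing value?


The missing value is Xander's score
From query: Xander's score = 83

ANSWER: 83


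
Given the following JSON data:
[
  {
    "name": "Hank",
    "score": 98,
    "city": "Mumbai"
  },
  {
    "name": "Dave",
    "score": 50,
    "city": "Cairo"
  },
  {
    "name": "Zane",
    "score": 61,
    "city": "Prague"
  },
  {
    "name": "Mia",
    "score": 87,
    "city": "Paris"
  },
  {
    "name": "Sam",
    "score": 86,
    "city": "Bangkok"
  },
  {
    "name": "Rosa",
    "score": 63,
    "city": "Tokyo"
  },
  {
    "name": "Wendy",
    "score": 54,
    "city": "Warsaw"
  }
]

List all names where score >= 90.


Filtering records where score >= 90:
  Hank (score=98) -> YES
  Dave (score=50) -> no
  Zane (score=61) -> no
  Mia (score=87) -> no
  Sam (score=86) -> no
  Rosa (score=63) -> no
  Wendy (score=54) -> no


ANSWER: Hank


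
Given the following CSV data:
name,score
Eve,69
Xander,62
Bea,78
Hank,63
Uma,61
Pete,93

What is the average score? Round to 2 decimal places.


Scores: 69, 62, 78, 63, 61, 93
Sum = 426
Count = 6
Average = 426 / 6 = 71.00

ANSWER: 71.00


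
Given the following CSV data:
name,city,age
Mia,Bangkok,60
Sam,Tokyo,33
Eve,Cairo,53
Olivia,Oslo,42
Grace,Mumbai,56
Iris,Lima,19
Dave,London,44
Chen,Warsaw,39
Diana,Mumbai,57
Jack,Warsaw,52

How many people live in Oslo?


Scanning city column for 'Oslo':
  Row 4: Olivia -> MATCH
Total matches: 1

ANSWER: 1


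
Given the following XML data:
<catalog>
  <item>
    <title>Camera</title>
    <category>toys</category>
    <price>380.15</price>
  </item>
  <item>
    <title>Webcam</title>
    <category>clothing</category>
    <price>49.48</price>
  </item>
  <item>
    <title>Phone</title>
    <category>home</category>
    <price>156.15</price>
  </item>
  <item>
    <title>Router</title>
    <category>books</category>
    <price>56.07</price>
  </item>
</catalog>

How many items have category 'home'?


Scanning <item> elements for <category>home</category>:
  Item 3: Phone -> MATCH
Count: 1

ANSWER: 1


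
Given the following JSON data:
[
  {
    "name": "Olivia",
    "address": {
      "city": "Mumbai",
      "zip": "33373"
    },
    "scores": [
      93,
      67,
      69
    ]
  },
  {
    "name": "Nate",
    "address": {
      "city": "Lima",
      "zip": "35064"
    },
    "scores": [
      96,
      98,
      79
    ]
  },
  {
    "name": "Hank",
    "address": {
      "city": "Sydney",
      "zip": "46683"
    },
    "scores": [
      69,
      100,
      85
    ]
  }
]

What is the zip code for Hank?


Path: records[2].address.zip
Value: 46683

ANSWER: 46683


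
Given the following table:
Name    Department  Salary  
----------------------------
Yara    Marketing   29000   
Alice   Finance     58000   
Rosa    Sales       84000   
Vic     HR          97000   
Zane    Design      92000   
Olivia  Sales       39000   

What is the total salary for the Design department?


Design department members:
  Zane: 92000
Total = 92000 = 92000

ANSWER: 92000


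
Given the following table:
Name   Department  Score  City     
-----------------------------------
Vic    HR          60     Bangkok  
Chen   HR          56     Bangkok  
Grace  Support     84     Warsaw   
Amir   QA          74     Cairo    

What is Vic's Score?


Row 1: Vic
Score = 60

ANSWER: 60


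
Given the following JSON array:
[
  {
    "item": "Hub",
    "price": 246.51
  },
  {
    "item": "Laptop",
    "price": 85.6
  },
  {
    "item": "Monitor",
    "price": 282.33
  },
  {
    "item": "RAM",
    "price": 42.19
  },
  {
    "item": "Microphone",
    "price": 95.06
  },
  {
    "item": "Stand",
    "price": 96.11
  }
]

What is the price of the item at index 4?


Array index 4 -> Microphone
price = 95.06

ANSWER: 95.06


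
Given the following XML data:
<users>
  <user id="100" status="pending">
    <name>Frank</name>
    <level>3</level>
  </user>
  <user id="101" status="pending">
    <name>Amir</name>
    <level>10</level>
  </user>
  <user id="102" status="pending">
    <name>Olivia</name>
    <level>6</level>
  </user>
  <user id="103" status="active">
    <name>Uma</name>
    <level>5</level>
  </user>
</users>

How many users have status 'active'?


Counting users with status='active':
  Uma (id=103) -> MATCH
Count: 1

ANSWER: 1


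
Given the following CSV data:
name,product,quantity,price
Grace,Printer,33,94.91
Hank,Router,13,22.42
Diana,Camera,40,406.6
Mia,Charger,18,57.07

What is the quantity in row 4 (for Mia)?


Row 4: Mia
Column 'quantity' = 18

ANSWER: 18


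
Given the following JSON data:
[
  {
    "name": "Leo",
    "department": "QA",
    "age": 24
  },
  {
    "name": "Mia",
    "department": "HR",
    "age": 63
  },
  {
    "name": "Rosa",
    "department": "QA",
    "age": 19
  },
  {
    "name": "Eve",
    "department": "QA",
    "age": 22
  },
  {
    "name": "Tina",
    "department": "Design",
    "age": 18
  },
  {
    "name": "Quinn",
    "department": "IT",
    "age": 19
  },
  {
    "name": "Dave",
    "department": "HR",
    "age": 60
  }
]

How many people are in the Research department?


Scanning records for department = Research
  No matches found
Count: 0

ANSWER: 0


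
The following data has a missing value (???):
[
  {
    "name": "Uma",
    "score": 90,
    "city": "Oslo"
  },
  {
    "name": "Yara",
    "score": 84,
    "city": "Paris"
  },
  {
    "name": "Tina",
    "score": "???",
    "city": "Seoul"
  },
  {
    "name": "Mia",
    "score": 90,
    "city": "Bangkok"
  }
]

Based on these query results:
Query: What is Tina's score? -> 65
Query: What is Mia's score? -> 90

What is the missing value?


The missing value is Tina's score
From query: Tina's score = 65

ANSWER: 65


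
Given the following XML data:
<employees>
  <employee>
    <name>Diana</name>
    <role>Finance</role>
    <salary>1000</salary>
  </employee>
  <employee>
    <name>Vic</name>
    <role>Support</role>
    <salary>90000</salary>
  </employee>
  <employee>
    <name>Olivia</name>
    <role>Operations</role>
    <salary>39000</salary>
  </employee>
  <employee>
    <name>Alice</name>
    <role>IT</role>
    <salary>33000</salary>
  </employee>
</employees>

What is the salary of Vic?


Searching for <employee> with <name>Vic</name>
Found at position 2
<salary>90000</salary>

ANSWER: 90000


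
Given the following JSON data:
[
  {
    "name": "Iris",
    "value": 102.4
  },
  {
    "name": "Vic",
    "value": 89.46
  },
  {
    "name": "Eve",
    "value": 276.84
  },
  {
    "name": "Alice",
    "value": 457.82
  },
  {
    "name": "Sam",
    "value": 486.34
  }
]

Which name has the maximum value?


Comparing values:
  Iris: 102.4
  Vic: 89.46
  Eve: 276.84
  Alice: 457.82
  Sam: 486.34
Maximum: Sam (486.34)

ANSWER: Sam


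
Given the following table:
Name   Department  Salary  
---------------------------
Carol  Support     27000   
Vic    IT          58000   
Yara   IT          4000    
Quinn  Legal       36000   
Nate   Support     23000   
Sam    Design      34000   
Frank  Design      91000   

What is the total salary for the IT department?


IT department members:
  Vic: 58000
  Yara: 4000
Total = 58000 + 4000 = 62000

ANSWER: 62000


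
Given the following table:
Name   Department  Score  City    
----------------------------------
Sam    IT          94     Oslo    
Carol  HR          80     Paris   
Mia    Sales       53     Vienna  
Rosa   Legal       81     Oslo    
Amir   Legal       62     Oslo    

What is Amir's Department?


Row 5: Amir
Department = Legal

ANSWER: Legal


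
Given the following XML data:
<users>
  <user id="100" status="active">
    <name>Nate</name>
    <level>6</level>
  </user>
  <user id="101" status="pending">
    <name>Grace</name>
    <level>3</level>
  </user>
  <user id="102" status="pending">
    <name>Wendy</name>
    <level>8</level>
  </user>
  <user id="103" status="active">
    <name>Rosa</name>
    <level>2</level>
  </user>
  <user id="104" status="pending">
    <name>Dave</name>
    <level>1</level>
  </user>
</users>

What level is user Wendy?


Finding user: Wendy
<level>8</level>

ANSWER: 8


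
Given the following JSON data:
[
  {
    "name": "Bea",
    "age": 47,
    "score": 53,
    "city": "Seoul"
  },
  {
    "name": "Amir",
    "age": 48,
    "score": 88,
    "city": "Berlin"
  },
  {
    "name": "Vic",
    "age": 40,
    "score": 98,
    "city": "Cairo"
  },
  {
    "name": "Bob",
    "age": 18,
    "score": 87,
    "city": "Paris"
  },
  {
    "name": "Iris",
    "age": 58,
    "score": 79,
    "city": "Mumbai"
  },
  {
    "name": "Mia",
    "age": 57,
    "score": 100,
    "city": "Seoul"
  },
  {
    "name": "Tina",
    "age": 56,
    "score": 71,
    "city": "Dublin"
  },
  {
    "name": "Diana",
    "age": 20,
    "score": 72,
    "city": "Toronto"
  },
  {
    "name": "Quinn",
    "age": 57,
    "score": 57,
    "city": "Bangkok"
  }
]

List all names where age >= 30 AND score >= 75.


Checking both conditions:
  Bea (age=47, score=53) -> no
  Amir (age=48, score=88) -> YES
  Vic (age=40, score=98) -> YES
  Bob (age=18, score=87) -> no
  Iris (age=58, score=79) -> YES
  Mia (age=57, score=100) -> YES
  Tina (age=56, score=71) -> no
  Diana (age=20, score=72) -> no
  Quinn (age=57, score=57) -> no


ANSWER: Amir, Vic, Iris, Mia


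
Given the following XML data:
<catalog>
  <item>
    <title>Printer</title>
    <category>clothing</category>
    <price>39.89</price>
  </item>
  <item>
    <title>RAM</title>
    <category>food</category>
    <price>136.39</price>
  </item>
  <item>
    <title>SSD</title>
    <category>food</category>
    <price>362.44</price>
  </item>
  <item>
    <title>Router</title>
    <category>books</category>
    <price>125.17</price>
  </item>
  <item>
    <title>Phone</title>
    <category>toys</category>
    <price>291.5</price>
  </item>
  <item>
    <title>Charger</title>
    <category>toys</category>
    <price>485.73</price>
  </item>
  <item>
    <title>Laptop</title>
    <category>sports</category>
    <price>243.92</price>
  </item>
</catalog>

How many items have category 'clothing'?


Scanning <item> elements for <category>clothing</category>:
  Item 1: Printer -> MATCH
Count: 1

ANSWER: 1


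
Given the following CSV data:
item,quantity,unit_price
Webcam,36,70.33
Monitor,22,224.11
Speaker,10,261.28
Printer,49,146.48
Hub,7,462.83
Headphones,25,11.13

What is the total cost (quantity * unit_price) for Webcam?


Row: Webcam
quantity = 36
unit_price = 70.33
total = 36 * 70.33 = 2531.88

ANSWER: 2531.88


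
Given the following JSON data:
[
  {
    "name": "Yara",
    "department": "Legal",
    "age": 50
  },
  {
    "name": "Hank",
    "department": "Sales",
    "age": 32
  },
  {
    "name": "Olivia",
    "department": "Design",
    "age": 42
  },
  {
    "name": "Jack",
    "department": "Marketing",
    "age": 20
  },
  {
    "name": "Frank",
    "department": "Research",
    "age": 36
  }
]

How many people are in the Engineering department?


Scanning records for department = Engineering
  No matches found
Count: 0

ANSWER: 0


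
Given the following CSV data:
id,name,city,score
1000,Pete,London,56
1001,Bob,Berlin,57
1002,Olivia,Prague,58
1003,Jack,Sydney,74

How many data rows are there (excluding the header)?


Counting rows (excluding header):
Header: id,name,city,score
Data rows: 4

ANSWER: 4


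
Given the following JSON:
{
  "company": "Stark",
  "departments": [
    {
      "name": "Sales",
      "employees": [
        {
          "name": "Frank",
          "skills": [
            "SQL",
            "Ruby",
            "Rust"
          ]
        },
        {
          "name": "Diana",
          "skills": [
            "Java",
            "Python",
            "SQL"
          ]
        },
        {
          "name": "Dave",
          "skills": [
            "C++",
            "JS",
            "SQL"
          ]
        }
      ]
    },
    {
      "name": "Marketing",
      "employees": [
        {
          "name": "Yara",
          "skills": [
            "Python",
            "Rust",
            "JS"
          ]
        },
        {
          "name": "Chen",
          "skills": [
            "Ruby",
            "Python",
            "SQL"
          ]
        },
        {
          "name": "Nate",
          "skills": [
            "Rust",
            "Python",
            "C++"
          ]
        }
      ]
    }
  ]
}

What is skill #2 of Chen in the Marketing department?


Path: departments[1].employees[1].skills[1]
Value: Python

ANSWER: Python


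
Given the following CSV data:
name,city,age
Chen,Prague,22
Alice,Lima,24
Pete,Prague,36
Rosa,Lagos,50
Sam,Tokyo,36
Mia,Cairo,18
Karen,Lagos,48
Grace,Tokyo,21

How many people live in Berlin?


Scanning city column for 'Berlin':
Total matches: 0

ANSWER: 0


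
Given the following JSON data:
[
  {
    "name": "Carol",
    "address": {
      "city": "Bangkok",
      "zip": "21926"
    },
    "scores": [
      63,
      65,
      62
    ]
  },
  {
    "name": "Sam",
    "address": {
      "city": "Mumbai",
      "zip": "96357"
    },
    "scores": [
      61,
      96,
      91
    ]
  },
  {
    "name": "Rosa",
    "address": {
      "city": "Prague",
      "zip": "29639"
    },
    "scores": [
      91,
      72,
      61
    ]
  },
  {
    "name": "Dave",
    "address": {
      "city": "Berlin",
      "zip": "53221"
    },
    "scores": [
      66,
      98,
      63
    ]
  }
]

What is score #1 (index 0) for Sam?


Path: records[1].scores[0]
Value: 61

ANSWER: 61


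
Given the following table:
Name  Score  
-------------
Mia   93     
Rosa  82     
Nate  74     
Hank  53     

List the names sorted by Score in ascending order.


Sorting by Score (ascending):
  Hank: 53
  Nate: 74
  Rosa: 82
  Mia: 93


ANSWER: Hank, Nate, Rosa, Mia


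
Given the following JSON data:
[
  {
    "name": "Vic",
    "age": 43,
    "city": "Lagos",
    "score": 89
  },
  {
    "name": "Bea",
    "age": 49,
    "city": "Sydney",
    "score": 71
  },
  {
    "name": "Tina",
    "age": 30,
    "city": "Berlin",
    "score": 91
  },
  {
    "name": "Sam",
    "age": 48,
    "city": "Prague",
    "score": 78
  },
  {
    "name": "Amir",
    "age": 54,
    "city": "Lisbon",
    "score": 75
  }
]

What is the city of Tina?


Looking up record where name = Tina
Record index: 2
Field 'city' = Berlin

ANSWER: Berlin
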